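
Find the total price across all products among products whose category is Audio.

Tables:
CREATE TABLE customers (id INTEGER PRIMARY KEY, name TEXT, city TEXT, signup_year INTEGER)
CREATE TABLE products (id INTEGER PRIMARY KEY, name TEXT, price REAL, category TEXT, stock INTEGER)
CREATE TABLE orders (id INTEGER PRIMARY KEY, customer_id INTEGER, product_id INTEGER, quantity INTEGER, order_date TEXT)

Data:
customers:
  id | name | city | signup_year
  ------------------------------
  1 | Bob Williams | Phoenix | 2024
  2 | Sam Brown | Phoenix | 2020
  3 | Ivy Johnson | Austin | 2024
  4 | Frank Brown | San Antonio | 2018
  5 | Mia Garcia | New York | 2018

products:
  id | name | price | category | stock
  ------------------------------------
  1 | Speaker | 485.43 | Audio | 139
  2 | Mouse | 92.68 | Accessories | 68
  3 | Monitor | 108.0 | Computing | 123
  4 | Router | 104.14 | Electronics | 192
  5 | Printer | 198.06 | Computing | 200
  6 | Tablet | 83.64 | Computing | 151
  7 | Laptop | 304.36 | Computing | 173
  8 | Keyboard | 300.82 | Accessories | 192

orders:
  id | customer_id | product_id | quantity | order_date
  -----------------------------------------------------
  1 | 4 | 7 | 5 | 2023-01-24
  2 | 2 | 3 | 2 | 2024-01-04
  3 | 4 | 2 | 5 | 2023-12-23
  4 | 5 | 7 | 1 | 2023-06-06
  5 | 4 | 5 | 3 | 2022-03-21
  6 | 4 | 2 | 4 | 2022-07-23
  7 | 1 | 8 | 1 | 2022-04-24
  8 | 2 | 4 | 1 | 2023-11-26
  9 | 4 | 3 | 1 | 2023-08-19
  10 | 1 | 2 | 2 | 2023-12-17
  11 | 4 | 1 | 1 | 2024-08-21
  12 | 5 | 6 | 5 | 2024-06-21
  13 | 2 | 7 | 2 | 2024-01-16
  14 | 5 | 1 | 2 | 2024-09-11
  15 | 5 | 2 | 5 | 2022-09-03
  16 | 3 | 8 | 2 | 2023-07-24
SELECT SUM(price) FROM products WHERE category = 'Audio'

Execution result:
485.43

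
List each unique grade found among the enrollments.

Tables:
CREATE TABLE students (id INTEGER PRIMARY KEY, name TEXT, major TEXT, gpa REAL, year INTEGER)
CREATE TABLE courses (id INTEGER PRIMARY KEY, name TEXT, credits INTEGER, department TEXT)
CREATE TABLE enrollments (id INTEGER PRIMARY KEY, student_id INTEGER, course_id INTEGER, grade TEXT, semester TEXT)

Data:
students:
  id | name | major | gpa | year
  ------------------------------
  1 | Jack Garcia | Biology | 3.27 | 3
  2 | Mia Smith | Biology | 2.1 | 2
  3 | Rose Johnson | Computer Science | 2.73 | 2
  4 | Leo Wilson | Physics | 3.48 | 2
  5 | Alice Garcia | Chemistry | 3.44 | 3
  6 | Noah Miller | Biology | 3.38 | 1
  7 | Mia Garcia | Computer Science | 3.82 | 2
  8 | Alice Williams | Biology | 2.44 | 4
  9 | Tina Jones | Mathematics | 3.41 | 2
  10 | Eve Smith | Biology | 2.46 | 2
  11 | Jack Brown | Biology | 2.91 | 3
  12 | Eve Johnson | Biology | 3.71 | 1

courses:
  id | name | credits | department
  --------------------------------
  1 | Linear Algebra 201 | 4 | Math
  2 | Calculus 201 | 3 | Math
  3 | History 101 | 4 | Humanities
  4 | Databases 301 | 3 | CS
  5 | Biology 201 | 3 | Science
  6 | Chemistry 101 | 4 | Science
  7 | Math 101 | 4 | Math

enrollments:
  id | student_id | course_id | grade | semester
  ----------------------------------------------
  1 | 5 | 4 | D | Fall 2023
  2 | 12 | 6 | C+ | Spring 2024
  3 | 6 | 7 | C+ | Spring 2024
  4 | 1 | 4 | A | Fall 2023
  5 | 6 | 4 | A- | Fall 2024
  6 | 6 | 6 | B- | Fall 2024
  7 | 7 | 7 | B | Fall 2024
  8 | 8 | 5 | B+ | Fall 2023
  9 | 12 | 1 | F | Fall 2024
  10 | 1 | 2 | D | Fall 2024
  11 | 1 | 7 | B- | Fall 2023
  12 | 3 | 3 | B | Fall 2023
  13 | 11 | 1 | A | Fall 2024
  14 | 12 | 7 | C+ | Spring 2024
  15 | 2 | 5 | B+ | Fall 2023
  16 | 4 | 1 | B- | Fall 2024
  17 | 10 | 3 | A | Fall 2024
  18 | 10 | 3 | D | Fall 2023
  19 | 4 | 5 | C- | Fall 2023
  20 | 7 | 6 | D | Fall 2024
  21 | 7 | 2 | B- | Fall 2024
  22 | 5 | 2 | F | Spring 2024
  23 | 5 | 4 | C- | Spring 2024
SELECT DISTINCT grade FROM enrollments

Execution result:
grade
D
C+
A
A-
B-
B
B+
F
C-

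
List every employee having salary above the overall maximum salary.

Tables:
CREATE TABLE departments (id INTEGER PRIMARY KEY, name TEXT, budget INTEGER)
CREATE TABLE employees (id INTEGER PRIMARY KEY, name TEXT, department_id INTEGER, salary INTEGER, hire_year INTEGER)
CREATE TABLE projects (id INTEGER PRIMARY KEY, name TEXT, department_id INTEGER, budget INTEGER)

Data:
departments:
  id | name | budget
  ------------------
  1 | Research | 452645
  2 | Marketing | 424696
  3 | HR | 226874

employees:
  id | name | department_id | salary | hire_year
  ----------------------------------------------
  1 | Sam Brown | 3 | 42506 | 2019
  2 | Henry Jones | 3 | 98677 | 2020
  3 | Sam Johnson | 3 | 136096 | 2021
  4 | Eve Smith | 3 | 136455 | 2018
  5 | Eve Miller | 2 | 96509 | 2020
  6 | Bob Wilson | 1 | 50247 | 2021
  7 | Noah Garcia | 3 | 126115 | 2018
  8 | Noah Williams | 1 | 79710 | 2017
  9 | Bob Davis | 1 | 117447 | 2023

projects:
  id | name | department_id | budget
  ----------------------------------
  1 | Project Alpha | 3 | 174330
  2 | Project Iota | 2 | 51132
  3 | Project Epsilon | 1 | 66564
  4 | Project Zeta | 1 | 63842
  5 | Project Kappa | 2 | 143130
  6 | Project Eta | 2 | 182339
SELECT name, salary FROM employees WHERE salary > (SELECT MAX(salary) FROM employees)

Execution result:
(no rows)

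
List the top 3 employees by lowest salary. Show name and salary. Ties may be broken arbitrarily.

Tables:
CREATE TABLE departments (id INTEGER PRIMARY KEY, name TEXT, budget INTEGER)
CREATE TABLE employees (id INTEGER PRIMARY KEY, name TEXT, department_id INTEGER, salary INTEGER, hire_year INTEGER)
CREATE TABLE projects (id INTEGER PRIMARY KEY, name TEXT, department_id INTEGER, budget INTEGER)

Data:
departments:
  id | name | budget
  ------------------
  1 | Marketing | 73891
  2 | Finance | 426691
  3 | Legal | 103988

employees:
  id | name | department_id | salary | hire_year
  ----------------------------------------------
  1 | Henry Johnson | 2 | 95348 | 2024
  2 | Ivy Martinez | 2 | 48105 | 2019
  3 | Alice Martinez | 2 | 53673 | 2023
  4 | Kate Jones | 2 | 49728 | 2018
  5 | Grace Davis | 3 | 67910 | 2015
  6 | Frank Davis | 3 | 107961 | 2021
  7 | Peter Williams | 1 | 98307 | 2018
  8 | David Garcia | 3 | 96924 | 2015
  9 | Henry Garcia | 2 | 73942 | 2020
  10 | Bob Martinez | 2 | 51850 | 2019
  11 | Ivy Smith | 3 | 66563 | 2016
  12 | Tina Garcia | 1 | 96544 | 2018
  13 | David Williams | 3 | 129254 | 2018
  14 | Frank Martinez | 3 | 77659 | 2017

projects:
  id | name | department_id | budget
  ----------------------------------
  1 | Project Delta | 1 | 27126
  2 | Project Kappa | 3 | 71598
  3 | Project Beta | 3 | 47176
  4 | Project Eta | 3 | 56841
SELECT name, salary FROM employees ORDER BY salary ASC LIMIT 3

Execution result:
name | salary
Ivy Martinez | 48105
Kate Jones | 49728
Bob Martinez | 51850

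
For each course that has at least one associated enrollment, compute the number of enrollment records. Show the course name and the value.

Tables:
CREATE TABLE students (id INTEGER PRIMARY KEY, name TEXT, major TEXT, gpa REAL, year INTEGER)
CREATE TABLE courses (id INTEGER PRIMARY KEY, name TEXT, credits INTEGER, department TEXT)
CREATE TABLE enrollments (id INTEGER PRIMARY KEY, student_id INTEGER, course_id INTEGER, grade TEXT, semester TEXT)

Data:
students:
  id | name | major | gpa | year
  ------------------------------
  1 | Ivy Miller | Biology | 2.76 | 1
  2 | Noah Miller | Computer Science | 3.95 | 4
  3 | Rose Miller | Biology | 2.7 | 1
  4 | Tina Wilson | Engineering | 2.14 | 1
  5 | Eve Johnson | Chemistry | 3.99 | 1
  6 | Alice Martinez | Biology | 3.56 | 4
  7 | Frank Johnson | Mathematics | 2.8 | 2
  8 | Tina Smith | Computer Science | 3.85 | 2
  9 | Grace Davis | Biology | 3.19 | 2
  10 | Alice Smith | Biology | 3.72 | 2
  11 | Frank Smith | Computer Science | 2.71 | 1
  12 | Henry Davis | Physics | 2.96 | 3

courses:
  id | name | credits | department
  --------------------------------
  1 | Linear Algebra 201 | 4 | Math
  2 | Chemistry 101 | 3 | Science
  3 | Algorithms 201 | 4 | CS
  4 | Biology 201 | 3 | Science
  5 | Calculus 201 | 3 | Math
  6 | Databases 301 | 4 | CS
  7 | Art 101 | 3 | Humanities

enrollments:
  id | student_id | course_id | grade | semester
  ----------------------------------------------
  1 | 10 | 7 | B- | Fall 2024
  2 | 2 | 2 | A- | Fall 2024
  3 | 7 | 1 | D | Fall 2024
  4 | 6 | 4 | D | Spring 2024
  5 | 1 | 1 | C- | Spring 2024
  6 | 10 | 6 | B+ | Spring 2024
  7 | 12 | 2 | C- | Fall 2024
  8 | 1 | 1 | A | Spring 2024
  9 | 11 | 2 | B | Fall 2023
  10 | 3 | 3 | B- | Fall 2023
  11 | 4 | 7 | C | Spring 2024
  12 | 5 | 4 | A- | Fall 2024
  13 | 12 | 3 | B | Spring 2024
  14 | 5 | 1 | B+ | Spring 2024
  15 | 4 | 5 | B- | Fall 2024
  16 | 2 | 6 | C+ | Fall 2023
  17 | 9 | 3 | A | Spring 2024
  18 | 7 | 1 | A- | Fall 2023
SELECT p.name, COUNT(*) AS n FROM enrollments c JOIN courses p ON c.course_id = p.id GROUP BY p.id, p.name

Execution result:
name | n
Linear Algebra 201 | 5
Chemistry 101 | 3
Algorithms 201 | 3
Biology 201 | 2
Calculus 201 | 1
Databases 301 | 2
Art 101 | 2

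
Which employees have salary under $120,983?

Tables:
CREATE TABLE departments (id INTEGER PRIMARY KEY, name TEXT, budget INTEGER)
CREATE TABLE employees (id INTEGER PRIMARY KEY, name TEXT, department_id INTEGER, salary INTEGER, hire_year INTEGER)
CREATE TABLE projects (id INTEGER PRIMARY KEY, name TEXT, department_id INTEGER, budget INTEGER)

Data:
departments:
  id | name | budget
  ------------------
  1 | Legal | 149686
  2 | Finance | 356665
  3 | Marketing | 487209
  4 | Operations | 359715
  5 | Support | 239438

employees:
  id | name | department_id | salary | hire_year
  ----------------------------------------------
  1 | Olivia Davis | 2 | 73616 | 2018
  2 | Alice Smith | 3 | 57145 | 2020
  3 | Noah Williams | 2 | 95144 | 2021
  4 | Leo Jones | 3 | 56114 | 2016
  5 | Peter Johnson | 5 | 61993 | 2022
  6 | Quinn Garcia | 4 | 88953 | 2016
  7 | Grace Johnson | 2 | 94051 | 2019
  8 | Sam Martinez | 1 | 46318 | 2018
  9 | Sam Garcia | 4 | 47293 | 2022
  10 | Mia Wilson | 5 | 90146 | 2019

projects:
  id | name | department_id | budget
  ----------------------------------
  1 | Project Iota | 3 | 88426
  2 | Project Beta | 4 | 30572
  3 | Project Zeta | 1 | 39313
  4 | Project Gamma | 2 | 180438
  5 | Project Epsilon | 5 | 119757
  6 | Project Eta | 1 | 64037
SELECT name, salary FROM employees WHERE salary < 120983

Execution result:
name | salary
Olivia Davis | 73616
Alice Smith | 57145
Noah Williams | 95144
Leo Jones | 56114
Peter Johnson | 61993
Quinn Garcia | 88953
Grace Johnson | 94051
Sam Martinez | 46318
Sam Garcia | 47293
Mia Wilson | 90146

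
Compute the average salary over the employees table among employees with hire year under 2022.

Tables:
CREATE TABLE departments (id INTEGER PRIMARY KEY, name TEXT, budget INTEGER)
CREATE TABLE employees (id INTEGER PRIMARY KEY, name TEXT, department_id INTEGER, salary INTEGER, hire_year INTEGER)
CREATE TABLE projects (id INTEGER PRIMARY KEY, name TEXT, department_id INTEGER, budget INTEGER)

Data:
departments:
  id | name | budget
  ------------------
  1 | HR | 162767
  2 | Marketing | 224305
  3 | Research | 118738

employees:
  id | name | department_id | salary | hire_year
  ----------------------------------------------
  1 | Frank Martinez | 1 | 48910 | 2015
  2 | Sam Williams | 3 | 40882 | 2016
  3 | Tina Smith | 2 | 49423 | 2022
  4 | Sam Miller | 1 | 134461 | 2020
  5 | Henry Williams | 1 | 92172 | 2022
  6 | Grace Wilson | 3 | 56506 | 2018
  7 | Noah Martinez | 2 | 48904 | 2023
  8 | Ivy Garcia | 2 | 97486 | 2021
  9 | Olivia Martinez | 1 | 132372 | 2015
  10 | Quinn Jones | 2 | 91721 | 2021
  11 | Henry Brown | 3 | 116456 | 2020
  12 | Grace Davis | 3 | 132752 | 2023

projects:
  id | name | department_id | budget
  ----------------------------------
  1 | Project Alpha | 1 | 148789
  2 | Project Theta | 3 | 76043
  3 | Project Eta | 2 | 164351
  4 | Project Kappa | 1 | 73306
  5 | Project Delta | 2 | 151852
SELECT AVG(salary) FROM employees WHERE hire_year < 2022

Execution result:
89849.25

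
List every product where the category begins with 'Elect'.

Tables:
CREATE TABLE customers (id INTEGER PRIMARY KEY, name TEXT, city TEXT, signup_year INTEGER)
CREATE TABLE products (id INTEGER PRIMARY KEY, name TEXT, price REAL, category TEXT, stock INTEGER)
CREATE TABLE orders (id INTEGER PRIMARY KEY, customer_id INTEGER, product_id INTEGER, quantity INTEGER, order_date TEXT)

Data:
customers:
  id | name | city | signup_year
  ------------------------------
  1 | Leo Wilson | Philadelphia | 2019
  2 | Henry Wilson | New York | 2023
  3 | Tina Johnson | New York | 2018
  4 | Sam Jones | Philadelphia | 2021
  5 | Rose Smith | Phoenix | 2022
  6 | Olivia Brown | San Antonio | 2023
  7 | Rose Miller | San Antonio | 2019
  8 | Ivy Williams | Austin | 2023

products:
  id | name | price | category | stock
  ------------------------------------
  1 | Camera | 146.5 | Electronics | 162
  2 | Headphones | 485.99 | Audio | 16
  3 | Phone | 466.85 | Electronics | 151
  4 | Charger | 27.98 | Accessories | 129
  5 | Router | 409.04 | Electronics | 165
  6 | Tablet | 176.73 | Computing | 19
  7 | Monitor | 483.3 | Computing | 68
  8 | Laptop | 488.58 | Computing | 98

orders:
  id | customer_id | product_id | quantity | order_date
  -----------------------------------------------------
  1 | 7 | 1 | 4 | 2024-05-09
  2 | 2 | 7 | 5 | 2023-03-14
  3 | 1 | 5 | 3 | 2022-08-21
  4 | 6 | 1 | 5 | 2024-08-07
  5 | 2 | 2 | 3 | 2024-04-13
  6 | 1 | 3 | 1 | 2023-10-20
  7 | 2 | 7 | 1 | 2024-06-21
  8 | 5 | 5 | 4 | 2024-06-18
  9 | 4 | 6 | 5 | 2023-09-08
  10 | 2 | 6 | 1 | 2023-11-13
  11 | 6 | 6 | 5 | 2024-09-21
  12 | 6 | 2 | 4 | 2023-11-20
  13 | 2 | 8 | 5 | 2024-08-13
SELECT name, category FROM products WHERE category LIKE 'Elect%'

Execution result:
name | category
Camera | Electronics
Phone | Electronics
Router | Electronics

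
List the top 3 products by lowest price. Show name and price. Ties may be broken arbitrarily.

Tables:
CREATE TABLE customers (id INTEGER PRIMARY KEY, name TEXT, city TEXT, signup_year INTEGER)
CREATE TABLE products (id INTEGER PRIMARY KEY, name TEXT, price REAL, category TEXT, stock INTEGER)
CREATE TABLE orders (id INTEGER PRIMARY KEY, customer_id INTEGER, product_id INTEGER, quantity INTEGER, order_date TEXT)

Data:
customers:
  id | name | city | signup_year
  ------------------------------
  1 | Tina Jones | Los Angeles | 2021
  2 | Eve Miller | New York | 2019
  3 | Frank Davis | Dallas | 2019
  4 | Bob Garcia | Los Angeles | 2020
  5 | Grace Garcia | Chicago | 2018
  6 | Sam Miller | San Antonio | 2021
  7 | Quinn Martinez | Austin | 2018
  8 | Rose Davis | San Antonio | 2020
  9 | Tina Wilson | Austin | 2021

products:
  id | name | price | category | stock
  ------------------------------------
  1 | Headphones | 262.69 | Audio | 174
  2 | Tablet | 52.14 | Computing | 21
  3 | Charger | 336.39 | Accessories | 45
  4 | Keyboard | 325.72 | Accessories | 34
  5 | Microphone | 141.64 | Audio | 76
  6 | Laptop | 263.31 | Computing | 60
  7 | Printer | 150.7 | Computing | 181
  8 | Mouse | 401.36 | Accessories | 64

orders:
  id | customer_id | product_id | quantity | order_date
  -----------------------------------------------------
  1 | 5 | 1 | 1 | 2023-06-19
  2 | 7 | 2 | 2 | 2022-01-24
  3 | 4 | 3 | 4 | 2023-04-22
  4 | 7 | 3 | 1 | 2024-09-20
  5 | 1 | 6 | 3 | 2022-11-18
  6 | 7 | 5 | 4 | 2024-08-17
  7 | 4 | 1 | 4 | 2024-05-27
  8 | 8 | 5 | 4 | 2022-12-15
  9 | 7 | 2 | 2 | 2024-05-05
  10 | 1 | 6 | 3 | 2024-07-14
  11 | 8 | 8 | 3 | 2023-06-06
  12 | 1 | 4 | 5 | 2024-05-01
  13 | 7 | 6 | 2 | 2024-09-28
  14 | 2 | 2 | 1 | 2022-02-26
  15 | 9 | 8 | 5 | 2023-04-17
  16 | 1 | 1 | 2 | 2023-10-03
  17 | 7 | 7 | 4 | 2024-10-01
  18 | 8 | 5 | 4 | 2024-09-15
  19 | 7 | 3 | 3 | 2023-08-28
SELECT name, price FROM products ORDER BY price ASC LIMIT 3

Execution result:
name | price
Tablet | 52.14
Microphone | 141.64
Printer | 150.70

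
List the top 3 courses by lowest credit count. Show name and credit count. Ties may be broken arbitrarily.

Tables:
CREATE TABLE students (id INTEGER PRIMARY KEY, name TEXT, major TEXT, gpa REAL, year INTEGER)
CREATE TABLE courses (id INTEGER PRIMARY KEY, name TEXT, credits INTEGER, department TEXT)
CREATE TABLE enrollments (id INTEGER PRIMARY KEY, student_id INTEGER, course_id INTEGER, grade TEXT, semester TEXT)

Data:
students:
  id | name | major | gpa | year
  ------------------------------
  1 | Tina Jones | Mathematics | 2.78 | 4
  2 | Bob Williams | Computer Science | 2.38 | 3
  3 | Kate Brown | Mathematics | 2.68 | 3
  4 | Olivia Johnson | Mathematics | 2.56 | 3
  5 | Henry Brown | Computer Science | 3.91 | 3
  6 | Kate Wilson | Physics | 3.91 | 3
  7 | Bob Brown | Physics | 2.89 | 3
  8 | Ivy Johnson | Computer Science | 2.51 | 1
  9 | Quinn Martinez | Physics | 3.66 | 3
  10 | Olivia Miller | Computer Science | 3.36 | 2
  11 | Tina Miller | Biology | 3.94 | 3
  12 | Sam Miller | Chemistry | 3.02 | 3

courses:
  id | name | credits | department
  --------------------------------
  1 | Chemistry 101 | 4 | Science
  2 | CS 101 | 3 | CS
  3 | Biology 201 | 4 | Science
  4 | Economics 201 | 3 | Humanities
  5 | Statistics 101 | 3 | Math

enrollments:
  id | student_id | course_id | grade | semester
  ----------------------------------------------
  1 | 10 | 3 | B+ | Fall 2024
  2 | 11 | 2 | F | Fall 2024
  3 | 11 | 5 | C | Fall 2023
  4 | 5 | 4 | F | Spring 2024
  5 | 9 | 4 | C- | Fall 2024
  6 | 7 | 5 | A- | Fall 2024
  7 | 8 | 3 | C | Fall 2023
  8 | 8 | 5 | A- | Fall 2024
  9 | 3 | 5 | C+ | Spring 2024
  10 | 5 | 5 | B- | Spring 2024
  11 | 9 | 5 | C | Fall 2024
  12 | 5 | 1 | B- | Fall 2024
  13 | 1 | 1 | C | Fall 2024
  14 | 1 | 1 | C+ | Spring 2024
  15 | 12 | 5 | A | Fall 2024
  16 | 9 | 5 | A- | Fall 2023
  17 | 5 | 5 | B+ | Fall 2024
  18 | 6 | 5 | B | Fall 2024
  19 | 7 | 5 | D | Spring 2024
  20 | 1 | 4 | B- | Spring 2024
SELECT name, credits FROM courses ORDER BY credits ASC LIMIT 3

Execution result:
name | credits
CS 101 | 3
Economics 201 | 3
Statistics 101 | 3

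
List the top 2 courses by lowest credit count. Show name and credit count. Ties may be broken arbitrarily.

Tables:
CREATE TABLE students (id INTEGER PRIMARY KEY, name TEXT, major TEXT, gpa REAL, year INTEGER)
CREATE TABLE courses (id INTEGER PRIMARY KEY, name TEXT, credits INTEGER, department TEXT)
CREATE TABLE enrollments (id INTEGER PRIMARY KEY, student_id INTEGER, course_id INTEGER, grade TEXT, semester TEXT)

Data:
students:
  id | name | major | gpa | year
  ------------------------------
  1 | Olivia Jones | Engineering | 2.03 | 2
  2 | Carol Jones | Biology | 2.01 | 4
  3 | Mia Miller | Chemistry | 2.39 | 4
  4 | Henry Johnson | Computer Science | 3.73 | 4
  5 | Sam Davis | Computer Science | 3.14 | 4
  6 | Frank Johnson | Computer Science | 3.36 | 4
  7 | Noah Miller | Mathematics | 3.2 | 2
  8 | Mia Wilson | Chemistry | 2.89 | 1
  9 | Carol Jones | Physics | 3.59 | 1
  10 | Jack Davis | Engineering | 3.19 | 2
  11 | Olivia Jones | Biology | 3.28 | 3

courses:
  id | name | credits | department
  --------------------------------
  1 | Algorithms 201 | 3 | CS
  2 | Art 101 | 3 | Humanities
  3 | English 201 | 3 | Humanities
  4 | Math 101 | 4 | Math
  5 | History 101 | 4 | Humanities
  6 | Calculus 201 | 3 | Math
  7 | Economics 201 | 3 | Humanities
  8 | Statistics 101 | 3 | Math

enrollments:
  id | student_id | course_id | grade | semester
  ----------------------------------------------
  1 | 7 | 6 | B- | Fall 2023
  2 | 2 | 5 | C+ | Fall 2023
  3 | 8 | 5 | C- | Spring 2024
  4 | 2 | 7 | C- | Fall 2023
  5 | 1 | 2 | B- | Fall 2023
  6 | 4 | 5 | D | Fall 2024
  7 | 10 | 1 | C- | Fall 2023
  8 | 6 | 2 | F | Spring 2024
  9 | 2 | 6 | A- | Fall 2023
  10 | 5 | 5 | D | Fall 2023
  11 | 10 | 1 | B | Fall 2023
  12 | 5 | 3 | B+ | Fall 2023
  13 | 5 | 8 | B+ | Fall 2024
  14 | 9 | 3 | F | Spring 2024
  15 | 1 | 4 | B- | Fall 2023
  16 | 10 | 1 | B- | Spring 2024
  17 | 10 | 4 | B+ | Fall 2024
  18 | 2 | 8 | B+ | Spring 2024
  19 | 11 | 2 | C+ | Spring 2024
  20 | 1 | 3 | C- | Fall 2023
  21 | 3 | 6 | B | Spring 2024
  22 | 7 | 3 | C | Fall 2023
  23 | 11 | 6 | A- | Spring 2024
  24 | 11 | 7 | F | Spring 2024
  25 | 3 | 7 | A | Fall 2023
SELECT name, credits FROM courses ORDER BY credits ASC LIMIT 2

Execution result:
name | credits
Algorithms 201 | 3
Art 101 | 3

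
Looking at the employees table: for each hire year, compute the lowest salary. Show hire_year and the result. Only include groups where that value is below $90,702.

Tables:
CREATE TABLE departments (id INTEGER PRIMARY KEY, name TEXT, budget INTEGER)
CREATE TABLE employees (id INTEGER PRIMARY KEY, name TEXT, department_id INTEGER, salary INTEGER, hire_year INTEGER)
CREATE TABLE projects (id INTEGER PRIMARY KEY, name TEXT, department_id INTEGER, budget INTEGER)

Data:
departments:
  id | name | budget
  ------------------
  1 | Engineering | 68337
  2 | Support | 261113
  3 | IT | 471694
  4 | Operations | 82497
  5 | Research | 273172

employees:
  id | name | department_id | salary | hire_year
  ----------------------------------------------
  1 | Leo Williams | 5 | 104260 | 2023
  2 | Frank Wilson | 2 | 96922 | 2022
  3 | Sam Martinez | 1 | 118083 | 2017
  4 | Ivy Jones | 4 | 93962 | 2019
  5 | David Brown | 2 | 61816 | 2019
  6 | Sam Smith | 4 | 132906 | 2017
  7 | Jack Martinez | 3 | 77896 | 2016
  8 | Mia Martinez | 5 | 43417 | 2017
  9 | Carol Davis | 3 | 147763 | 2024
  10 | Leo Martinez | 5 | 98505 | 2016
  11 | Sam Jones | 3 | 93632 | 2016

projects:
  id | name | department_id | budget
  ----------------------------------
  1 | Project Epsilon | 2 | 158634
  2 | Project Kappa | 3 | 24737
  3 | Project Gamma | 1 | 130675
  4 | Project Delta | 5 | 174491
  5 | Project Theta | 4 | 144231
SELECT hire_year, MIN(salary) AS min_salary FROM employees GROUP BY hire_year HAVING MIN(salary) < 90702

Execution result:
hire_year | min_salary
2016 | 77896
2017 | 43417
2019 | 61816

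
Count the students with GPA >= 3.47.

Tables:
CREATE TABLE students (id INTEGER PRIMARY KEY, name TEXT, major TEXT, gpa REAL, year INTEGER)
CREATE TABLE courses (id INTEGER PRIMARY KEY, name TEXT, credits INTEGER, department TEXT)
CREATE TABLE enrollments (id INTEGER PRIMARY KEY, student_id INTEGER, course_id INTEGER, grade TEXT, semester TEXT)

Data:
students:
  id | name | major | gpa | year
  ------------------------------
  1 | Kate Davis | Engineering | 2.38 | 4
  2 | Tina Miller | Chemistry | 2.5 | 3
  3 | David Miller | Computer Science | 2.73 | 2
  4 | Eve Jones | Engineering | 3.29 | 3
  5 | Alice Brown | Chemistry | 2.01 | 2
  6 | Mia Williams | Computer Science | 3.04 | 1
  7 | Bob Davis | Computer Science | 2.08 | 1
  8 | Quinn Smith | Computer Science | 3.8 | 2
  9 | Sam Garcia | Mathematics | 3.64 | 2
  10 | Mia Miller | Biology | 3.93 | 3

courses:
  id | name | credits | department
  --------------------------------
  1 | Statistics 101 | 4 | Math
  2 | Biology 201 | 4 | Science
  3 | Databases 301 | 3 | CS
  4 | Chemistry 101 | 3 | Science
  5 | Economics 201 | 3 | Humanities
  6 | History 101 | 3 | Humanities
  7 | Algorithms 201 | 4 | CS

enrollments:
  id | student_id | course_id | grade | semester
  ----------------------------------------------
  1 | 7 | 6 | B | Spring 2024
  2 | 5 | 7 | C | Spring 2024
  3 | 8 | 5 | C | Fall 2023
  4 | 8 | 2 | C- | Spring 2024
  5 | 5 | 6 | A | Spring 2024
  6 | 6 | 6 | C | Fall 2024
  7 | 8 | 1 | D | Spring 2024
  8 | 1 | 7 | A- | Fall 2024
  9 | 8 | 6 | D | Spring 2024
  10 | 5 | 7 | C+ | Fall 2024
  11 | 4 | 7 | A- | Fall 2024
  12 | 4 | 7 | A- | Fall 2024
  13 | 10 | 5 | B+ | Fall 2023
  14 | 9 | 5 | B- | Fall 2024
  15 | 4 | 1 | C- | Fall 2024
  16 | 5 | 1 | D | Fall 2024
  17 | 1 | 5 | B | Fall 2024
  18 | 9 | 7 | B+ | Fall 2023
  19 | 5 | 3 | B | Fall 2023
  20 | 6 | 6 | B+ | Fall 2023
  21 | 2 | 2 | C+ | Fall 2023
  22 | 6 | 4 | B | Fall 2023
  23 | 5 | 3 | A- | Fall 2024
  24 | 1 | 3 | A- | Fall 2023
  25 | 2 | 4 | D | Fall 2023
SELECT COUNT(*) FROM students WHERE gpa >= 3.47

Execution result:
3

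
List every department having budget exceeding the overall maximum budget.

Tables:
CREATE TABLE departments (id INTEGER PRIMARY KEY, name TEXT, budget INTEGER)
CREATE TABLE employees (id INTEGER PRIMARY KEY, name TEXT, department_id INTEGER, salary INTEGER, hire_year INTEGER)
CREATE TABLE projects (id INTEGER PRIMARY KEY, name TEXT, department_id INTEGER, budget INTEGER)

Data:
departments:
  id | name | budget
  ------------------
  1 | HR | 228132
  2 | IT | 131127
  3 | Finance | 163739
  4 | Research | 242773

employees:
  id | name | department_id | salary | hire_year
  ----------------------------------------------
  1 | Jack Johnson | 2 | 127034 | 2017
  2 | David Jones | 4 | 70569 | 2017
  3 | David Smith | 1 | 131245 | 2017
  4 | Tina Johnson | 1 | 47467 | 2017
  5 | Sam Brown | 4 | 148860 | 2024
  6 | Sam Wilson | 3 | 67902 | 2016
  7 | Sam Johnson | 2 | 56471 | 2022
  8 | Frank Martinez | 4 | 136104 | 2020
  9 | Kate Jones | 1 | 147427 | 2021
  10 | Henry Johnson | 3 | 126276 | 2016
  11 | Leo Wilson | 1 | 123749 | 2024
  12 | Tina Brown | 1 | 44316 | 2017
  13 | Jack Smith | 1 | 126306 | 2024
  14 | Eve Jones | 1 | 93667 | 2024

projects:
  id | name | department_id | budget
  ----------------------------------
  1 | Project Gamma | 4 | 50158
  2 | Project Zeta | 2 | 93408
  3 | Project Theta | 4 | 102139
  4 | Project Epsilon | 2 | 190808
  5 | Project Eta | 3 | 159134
SELECT name, budget FROM departments WHERE budget > (SELECT MAX(budget) FROM departments)

Execution result:
(no rows)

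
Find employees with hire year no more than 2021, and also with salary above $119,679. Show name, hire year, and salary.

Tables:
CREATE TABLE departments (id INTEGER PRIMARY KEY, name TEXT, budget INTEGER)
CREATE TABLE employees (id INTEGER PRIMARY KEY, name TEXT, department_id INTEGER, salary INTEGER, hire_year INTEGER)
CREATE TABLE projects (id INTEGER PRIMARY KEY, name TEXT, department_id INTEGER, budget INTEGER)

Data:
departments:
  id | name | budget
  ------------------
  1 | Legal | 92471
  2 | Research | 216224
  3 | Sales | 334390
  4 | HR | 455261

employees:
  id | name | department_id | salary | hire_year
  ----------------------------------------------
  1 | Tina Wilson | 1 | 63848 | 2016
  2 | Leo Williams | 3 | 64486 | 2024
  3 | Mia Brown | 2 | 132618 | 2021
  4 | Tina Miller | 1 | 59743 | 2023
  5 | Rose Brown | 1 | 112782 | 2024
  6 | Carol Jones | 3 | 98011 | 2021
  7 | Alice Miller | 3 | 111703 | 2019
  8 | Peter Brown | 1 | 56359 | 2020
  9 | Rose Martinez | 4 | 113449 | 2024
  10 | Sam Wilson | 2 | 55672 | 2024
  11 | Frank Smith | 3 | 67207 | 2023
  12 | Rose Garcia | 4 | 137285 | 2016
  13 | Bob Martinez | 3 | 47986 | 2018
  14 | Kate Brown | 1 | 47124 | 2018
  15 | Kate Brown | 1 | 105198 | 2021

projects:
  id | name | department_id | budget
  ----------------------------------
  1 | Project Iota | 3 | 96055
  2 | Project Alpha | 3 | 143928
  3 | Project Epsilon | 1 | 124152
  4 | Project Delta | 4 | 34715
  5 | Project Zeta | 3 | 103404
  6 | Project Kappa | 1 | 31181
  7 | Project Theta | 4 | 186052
SELECT name, hire_year, salary FROM employees WHERE hire_year <= 2021 AND salary > 119679

Execution result:
name | hire_year | salary
Mia Brown | 2021 | 132618
Rose Garcia | 2016 | 137285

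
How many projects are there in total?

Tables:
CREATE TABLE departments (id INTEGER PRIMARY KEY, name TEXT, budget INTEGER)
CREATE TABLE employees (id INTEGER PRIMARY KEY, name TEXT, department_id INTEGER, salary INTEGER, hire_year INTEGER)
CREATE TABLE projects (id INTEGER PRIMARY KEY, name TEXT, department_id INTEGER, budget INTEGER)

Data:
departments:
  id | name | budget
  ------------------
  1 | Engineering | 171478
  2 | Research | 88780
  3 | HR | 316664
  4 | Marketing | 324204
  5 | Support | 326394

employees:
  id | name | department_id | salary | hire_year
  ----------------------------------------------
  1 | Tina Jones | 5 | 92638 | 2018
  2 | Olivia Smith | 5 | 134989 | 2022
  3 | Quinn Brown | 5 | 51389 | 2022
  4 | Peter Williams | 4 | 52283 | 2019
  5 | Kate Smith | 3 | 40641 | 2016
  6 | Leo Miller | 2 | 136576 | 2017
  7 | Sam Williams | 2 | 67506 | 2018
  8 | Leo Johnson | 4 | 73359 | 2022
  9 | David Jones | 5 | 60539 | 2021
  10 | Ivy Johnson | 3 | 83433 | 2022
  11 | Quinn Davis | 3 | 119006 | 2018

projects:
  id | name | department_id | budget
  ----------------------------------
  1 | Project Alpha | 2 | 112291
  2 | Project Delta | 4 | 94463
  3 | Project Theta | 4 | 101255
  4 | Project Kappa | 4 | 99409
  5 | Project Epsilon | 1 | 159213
SELECT COUNT(*) FROM projects

Execution result:
5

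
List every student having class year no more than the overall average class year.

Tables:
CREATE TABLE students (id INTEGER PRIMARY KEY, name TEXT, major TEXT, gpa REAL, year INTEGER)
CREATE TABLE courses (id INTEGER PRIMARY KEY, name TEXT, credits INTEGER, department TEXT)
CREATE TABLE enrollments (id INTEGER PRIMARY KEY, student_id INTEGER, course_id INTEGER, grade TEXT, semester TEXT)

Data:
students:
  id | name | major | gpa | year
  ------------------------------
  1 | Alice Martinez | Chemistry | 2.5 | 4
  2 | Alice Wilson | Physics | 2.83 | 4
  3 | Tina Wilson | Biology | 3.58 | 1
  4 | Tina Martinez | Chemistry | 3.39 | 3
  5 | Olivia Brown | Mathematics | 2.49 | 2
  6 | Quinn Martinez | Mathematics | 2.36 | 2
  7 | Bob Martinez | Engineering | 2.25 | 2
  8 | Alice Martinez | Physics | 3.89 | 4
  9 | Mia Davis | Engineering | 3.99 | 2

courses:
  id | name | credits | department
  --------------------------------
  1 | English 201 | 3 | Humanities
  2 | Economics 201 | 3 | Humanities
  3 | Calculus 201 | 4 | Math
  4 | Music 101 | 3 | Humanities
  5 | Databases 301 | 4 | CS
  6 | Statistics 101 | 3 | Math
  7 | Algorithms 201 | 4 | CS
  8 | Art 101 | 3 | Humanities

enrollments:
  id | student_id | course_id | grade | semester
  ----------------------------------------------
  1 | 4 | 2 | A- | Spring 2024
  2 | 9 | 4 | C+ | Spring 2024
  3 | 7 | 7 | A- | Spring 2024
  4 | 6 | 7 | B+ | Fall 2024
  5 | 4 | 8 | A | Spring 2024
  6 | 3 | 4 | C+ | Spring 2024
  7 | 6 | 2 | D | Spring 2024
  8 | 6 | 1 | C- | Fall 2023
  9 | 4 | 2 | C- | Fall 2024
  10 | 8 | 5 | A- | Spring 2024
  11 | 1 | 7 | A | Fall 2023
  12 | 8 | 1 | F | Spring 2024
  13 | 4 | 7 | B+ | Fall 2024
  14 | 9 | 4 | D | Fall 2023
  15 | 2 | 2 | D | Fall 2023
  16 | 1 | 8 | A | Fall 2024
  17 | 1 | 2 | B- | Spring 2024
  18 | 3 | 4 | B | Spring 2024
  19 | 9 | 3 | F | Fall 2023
SELECT name, year FROM students WHERE year <= (SELECT AVG(year) FROM students)

Execution result:
name | year
Tina Wilson | 1
Olivia Brown | 2
Quinn Martinez | 2
Bob Martinez | 2
Mia Davis | 2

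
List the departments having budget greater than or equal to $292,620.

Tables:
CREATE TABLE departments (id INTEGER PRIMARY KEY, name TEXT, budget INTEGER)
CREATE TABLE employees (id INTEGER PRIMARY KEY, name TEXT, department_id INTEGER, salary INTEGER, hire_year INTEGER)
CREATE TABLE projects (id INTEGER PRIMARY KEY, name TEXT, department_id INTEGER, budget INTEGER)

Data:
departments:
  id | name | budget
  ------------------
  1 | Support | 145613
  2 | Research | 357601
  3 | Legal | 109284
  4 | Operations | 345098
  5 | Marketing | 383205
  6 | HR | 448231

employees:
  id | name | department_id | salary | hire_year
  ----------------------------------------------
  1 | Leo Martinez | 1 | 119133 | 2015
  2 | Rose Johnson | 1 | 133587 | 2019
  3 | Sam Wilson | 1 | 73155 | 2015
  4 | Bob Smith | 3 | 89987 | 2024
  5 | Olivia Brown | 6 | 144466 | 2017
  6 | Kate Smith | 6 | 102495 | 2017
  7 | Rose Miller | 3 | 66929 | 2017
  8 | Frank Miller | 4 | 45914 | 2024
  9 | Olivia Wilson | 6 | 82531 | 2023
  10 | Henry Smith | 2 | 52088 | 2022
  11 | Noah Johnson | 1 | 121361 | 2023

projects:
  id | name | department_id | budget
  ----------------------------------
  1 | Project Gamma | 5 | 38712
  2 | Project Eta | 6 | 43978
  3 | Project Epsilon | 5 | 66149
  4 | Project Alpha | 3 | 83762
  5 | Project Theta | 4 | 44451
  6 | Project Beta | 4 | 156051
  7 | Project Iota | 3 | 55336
SELECT name, budget FROM departments WHERE budget >= 292620

Execution result:
name | budget
Research | 357601
Operations | 345098
Marketing | 383205
HR | 448231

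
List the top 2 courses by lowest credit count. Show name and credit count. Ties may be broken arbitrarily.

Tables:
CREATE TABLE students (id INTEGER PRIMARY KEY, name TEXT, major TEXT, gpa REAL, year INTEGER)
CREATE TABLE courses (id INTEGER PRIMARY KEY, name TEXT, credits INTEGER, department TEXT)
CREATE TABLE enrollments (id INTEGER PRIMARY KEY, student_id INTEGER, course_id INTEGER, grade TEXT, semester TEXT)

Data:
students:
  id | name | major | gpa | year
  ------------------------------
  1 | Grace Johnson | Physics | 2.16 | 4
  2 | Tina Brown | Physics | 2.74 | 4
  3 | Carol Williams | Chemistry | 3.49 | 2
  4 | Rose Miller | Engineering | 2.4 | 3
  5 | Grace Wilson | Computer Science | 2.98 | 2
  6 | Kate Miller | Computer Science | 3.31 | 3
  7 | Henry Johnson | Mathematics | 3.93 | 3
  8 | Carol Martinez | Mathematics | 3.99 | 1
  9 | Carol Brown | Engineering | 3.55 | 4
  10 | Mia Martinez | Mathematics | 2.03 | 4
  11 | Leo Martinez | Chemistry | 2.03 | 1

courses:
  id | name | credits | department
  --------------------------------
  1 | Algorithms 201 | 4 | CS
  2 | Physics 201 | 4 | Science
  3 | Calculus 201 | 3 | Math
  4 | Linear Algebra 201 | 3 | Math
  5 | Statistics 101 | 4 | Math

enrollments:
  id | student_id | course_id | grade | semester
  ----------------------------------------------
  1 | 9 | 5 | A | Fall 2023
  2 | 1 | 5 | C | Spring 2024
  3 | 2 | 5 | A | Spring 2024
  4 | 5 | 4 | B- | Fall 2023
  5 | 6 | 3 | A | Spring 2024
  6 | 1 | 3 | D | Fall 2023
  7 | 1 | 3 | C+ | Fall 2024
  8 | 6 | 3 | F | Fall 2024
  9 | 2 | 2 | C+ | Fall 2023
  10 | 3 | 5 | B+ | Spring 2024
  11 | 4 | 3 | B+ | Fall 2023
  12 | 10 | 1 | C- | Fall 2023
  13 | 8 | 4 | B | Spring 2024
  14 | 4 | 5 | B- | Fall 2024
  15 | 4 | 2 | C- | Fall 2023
SELECT name, credits FROM courses ORDER BY credits ASC LIMIT 2

Execution result:
name | credits
Calculus 201 | 3
Linear Algebra 201 | 3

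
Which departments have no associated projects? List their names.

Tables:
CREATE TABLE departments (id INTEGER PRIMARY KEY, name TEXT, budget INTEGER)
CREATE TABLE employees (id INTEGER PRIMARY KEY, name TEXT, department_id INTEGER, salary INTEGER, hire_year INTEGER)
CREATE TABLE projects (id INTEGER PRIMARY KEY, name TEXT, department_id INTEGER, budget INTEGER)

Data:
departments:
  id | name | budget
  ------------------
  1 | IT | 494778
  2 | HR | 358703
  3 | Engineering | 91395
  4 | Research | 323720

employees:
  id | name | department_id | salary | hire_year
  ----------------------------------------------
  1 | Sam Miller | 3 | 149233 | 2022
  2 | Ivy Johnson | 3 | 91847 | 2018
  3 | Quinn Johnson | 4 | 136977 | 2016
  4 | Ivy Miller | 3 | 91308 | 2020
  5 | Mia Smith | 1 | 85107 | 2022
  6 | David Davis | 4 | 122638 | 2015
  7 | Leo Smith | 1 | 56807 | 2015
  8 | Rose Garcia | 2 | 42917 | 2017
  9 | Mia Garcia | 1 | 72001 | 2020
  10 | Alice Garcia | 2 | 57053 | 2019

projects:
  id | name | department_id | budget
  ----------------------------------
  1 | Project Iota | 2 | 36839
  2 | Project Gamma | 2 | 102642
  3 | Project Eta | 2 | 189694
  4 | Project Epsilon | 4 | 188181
SELECT p.name FROM departments p LEFT JOIN projects c ON c.department_id = p.id WHERE c.id IS NULL

Execution result:
name
IT
Engineering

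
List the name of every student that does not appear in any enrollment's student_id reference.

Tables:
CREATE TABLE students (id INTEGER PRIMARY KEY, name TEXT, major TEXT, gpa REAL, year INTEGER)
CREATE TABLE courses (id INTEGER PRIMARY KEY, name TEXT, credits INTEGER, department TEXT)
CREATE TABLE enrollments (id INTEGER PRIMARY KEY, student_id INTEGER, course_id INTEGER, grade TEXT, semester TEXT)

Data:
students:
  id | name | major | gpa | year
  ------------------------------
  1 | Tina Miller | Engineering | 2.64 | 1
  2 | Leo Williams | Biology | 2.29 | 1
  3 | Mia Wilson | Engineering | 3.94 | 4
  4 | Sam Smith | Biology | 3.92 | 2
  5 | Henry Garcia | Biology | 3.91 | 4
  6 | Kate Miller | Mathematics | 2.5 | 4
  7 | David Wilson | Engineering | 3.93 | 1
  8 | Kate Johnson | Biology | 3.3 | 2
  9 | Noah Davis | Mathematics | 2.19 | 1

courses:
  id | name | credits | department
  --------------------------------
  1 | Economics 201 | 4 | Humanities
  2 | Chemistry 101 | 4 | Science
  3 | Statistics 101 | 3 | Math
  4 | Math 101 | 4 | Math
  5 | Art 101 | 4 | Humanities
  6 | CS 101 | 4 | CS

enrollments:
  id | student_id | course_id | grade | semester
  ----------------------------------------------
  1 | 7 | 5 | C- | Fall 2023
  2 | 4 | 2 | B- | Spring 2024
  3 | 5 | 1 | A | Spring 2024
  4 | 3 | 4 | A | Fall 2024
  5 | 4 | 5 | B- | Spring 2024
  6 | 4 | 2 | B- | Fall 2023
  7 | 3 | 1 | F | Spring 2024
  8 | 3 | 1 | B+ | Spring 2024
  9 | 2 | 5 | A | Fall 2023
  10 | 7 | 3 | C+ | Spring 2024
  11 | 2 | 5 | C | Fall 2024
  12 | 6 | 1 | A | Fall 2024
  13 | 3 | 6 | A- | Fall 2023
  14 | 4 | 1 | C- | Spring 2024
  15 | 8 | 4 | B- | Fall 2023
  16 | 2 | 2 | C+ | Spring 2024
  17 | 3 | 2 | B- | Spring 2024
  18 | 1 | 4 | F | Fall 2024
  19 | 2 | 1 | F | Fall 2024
SELECT p.name FROM students p LEFT JOIN enrollments c ON c.student_id = p.id WHERE c.id IS NULL

Execution result:
Noah Davis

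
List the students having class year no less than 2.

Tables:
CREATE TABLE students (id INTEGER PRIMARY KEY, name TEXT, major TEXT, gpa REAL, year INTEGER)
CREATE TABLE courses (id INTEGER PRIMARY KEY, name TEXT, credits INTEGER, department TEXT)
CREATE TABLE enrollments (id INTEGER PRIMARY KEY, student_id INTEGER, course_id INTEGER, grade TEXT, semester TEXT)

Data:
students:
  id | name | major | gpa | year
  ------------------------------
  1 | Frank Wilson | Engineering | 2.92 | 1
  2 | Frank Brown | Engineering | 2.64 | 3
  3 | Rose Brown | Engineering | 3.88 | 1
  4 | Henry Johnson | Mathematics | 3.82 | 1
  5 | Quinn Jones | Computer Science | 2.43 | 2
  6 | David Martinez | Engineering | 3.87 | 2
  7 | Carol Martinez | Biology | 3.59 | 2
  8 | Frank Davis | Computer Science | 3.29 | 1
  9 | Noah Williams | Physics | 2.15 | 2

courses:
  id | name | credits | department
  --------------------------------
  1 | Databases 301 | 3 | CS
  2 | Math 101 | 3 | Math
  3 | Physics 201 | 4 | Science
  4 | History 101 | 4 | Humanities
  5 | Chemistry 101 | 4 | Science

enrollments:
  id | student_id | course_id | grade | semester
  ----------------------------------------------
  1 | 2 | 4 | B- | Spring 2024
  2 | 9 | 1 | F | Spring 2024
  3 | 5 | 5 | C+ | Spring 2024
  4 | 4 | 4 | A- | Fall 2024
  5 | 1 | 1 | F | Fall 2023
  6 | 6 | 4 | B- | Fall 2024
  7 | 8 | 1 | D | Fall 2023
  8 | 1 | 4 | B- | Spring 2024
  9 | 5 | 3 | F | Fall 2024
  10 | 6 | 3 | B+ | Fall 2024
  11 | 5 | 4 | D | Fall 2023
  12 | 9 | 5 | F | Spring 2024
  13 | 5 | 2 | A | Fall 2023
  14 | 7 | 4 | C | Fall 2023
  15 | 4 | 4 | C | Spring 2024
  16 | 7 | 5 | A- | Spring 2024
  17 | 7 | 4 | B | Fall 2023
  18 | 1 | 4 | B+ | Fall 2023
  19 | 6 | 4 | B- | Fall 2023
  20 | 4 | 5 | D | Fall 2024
SELECT name, year FROM students WHERE year >= 2

Execution result:
name | year
Frank Brown | 3
Quinn Jones | 2
David Martinez | 2
Carol Martinez | 2
Noah Williams | 2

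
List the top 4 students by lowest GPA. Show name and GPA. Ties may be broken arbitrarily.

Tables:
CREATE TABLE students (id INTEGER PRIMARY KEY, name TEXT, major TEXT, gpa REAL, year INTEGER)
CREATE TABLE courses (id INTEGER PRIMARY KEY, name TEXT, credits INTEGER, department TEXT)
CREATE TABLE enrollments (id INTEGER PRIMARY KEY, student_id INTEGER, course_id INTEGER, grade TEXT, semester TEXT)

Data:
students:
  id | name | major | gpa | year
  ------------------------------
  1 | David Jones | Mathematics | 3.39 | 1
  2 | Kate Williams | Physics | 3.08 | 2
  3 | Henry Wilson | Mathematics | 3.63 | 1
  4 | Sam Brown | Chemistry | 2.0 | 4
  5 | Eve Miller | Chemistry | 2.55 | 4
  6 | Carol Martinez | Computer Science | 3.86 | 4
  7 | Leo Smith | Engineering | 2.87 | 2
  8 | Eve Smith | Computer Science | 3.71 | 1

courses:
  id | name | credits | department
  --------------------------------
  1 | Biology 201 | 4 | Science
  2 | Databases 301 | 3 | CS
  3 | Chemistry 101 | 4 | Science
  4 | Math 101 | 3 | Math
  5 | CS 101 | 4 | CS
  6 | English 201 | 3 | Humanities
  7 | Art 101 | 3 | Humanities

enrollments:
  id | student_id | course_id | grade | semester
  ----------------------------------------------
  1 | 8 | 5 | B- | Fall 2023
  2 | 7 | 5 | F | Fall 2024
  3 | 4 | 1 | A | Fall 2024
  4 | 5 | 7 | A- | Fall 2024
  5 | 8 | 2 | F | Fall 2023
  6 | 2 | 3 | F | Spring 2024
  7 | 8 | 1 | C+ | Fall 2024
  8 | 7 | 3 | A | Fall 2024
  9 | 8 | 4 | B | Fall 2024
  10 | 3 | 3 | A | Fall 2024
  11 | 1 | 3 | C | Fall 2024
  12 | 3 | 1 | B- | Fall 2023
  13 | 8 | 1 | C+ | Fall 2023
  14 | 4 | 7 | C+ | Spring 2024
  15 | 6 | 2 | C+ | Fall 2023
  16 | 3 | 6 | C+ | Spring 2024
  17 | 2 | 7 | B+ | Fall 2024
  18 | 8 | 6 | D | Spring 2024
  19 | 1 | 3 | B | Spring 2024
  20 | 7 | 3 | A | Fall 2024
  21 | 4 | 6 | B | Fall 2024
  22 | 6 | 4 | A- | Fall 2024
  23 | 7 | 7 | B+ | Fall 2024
SELECT name, gpa FROM students ORDER BY gpa ASC LIMIT 4

Execution result:
name | gpa
Sam Brown | 2.00
Eve Miller | 2.55
Leo Smith | 2.87
Kate Williams | 3.08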